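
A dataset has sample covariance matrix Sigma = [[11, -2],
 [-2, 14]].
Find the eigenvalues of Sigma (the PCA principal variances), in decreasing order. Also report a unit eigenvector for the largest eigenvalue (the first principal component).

Step 1 — characteristic polynomial of 2×2 Sigma:
  det(Sigma - λI) = λ² - trace · λ + det = 0.
  trace = 11 + 14 = 25, det = 11·14 - (-2)² = 150.
Step 2 — discriminant:
  Δ = trace² - 4·det = 625 - 600 = 25.
Step 3 — eigenvalues:
  λ = (trace ± √Δ)/2 = (25 ± 5)/2,
  λ_1 = 15,  λ_2 = 10.

Step 4 — unit eigenvector for λ_1: solve (Sigma - λ_1 I)v = 0. First row:
  (11 - 15)·v_x + (-2)·v_y = 0, i.e. (-4)·v_x + (-2)·v_y = 0,
  so v ∝ (b, λ_1 - a) = (-2, 4); multiply by -1 so the first entry is positive: u = (2, -4).
  ||u|| = √((2)² + (-4)²) = √(20) ≈ 4.4721,
  v_1 = u/||u|| ≈ (0.4472, -0.8944) (||v_1|| = 1).

λ_1 = 15,  λ_2 = 10;  v_1 ≈ (0.4472, -0.8944)


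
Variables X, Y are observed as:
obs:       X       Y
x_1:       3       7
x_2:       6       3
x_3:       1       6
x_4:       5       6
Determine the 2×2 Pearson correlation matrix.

Step 1 — column means:
  mean(X) = (3 + 6 + 1 + 5) / 4 = 15/4 = 3.75
  mean(Y) = (7 + 3 + 6 + 6) / 4 = 22/4 = 5.5

Step 2 — sample variances and covariances s[i,j] = (1/(n-1)) · Σ_k (x_{k,i} - mean_i) · (x_{k,j} - mean_j), with n-1 = 3:
  s[X,X] = ((-0.75)·(-0.75) + (2.25)·(2.25) + (-2.75)·(-2.75) + (1.25)·(1.25)) / 3 = 14.75/3 = 4.9167
  s[X,Y] = ((-0.75)·(1.5) + (2.25)·(-2.5) + (-2.75)·(0.5) + (1.25)·(0.5)) / 3 = -7.5/3 = -2.5
  s[Y,Y] = ((1.5)·(1.5) + (-2.5)·(-2.5) + (0.5)·(0.5) + (0.5)·(0.5)) / 3 = 9/3 = 3
  Sample standard deviations s_i = √(s[i,i]):
  s(X) = √(4.9167) = 2.2174
  s(Y) = √(3) = 1.7321

Step 3 — r_{ij} = s_{ij} / (s_i · s_j):
  r[X,X] = 1 (diagonal).
  r[X,Y] = -2.5 / (2.2174 · 1.7321) = -2.5 / 3.8406 = -0.6509
  r[Y,Y] = 1 (diagonal).

R is symmetric with unit diagonal. Assembling:

R = [[1, -0.6509],
 [-0.6509, 1]]


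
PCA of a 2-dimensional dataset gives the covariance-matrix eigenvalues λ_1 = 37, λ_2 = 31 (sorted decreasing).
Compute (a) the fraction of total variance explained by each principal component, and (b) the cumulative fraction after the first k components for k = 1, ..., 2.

Step 1 — total variance = trace(Sigma) = Σ λ_i = 37 + 31 = 68.

Step 2 — fraction explained by component i = λ_i / Σ λ:
  PC1: 37/68 = 0.5441
  PC2: 31/68 = 0.4559

Step 3 — cumulative fraction after k components = (λ_1 + ... + λ_k) / Σ λ:
  k = 1: 37/68 = 0.5441
  k = 2: (37 + 31)/68 = 68/68 = 1

Summary (fraction, with percent):

explained: PC1 0.5441 (54.41%), PC2 0.4559 (45.59%);  cumulative: 0.5441, 1


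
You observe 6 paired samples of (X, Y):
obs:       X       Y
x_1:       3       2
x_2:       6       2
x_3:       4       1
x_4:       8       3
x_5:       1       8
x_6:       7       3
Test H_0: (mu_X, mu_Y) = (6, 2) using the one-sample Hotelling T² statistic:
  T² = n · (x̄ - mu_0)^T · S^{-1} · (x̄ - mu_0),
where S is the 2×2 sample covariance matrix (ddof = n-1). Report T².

Step 1 — sample mean vector:
  mean(X) = (3 + 6 + 4 + 8 + 1 + 7) / 6 = 29/6 = 4.8333
  mean(Y) = (2 + 2 + 1 + 3 + 8 + 3) / 6 = 19/6 = 3.1667
  x̄ = (4.8333, 3.1667),  deviation x̄ - mu_0 = (4.8333, 3.1667) - (6, 2) = (-1.1667, 1.1667).

Step 2 — sample covariance matrix, S[i,j] = (1/(n-1)) · Σ_k (x_{k,i} - mean_i) · (x_{k,j} - mean_j), divisor n-1 = 5:
  S[X,X] = ((-1.8333)·(-1.8333) + (1.1667)·(1.1667) + (-0.8333)·(-0.8333) + (3.1667)·(3.1667) + (-3.8333)·(-3.8333) + (2.1667)·(2.1667)) / 5 = 34.8333/5 = 6.9667
  S[X,Y] = ((-1.8333)·(-1.1667) + (1.1667)·(-1.1667) + (-0.8333)·(-2.1667) + (3.1667)·(-0.1667) + (-3.8333)·(4.8333) + (2.1667)·(-0.1667)) / 5 = -16.8333/5 = -3.3667
  S[Y,Y] = ((-1.1667)·(-1.1667) + (-1.1667)·(-1.1667) + (-2.1667)·(-2.1667) + (-0.1667)·(-0.1667) + (4.8333)·(4.8333) + (-0.1667)·(-0.1667)) / 5 = 30.8333/5 = 6.1667
  S = [[6.9667, -3.3667],
 [-3.3667, 6.1667]].

Step 3 — invert S. det(S) = 6.9667·6.1667 - (-3.3667)² = 31.6267.
  S^{-1} = (1/det) · [[d, -b], [-b, a]] = [[0.195, 0.1065],
 [0.1065, 0.2203]].

Step 4 — quadratic form (x̄ - mu_0)^T · S^{-1} · (x̄ - mu_0):
  S^{-1} · (x̄ - mu_0) = (-0.1033, 0.1328),
  (x̄ - mu_0)^T · [...] = (-1.1667)·(-0.1033) + (1.1667)·(0.1328) = 0.2754.

Step 5 — scale by n: T² = 6 · 0.2754 = 1.6526.

T² ≈ 1.6526


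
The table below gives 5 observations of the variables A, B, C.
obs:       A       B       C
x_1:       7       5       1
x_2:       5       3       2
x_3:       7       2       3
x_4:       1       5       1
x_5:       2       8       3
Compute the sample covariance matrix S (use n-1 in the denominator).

Step 1 — column means:
  mean(A) = (7 + 5 + 7 + 1 + 2) / 5 = 22/5 = 4.4
  mean(B) = (5 + 3 + 2 + 5 + 8) / 5 = 23/5 = 4.6
  mean(C) = (1 + 2 + 3 + 1 + 3) / 5 = 10/5 = 2

Step 2 — sample covariance S[i,j] = (1/(n-1)) · Σ_k (x_{k,i} - mean_i) · (x_{k,j} - mean_j), with n-1 = 4.
  S[A,A] = ((2.6)·(2.6) + (0.6)·(0.6) + (2.6)·(2.6) + (-3.4)·(-3.4) + (-2.4)·(-2.4)) / 4 = 31.2/4 = 7.8
  S[A,B] = ((2.6)·(0.4) + (0.6)·(-1.6) + (2.6)·(-2.6) + (-3.4)·(0.4) + (-2.4)·(3.4)) / 4 = -16.2/4 = -4.05
  S[A,C] = ((2.6)·(-1) + (0.6)·(0) + (2.6)·(1) + (-3.4)·(-1) + (-2.4)·(1)) / 4 = 1/4 = 0.25
  S[B,B] = ((0.4)·(0.4) + (-1.6)·(-1.6) + (-2.6)·(-2.6) + (0.4)·(0.4) + (3.4)·(3.4)) / 4 = 21.2/4 = 5.3
  S[B,C] = ((0.4)·(-1) + (-1.6)·(0) + (-2.6)·(1) + (0.4)·(-1) + (3.4)·(1)) / 4 = 0/4 = 0
  S[C,C] = ((-1)·(-1) + (0)·(0) + (1)·(1) + (-1)·(-1) + (1)·(1)) / 4 = 4/4 = 1

S is symmetric (S[j,i] = S[i,j]). Assembling:

S = [[7.8, -4.05, 0.25],
 [-4.05, 5.3, 0],
 [0.25, 0, 1]]


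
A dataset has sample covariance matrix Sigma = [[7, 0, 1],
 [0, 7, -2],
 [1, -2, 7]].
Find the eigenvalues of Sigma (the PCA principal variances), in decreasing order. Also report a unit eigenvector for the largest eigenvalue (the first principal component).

Step 1 — characteristic polynomial p(λ) = det(λI - Sigma) = λ³ - tr·λ² + c_1·λ - det, where tr = trace, c_1 = sum of the principal 2×2 minors, det = det(Sigma):
  tr = 7 + 7 + 7 = 21,
  c_1 = (7·7 - (0)²) + (7·7 - (1)²) + (7·7 - (-2)²) = 49 + 48 + 45 = 142,
  det = 7·(7·7 - (-2)²) - (0)·((0)·7 - (-2)·(1)) + (1)·((0)·(-2) - 7·(1)) = 7·(45) - (0)·(2) + (1)·(-7) = 308.
  So p(λ) = λ³ - 21λ² + 142λ - 308.
Step 2 — look for an integer root (rational root theorem: any rational root is an integer divisor of 308). Testing λ = 7:
  p(7) = 343 - 1029 + 994 - 308 = 0  ✓
  Dividing out (λ - 7): p(λ) = (λ - 7)(λ² - 14λ + 44).
Step 3 — remaining eigenvalues from the quadratic λ² - 14λ + 44 = 0:
  Δ = 14² - 4·44 = 196 - 176 = 20,  λ = (14 ± √20)/2 = (14 ± 4.4721)/2 ≈ 9.2361 or 4.7639.
  Sorted: λ_1 = 9.2361,  λ_2 = 7,  λ_3 = 4.7639  (check: sum = 21 = tr ✓).

Step 4 — unit eigenvector for λ_1 ≈ 9.2361: v spans the null space of (Sigma - λ_1 I), whose rows are
  r_1 = (-2.2361, 0, 1),  r_2 = (0, -2.2361, -2),  r_3 = (1, -2, -2.2361).
  v is orthogonal to every row, so take v ∝ r_1 × r_2 = ((0)·(-2) - (1)·(-2.2361), (1)·(0) - (-2.2361)·(-2), (-2.2361)·(-2.2361) - (0)·(0)) ≈ (2.2361, -4.4721, 5).
  Let u = (2.2361, -4.4721, 5).
  ||u|| = √((2.2361)² + (-4.4721)² + (5)²) = √(50) ≈ 7.0711,  v_1 = u/||u|| ≈ (0.3162, -0.6325, 0.7071) (||v_1|| = 1).

λ_1 = 9.2361,  λ_2 = 7,  λ_3 = 4.7639;  v_1 ≈ (0.3162, -0.6325, 0.7071)


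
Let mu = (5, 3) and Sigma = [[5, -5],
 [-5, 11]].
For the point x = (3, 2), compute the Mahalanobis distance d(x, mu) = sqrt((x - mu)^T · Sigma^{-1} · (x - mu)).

Step 1 — centre the observation: (x - mu) = (-2, -1).

Step 2 — invert Sigma. det(Sigma) = 5·11 - (-5)² = 30.
  Sigma^{-1} = (1/det) · [[d, -b], [-b, a]] = [[0.3667, 0.1667],
 [0.1667, 0.1667]].

Step 3 — form the quadratic (x - mu)^T · Sigma^{-1} · (x - mu):
  Sigma^{-1} · (x - mu) = (-0.9, -0.5).
  (x - mu)^T · [Sigma^{-1} · (x - mu)] = (-2)·(-0.9) + (-1)·(-0.5) = 2.3.

Step 4 — take square root: d = √(2.3) ≈ 1.5166.

d(x, mu) = √(2.3) ≈ 1.5166


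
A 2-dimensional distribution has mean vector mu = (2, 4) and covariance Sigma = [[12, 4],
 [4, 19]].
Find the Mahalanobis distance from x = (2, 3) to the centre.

Step 1 — centre the observation: (x - mu) = (0, -1).

Step 2 — invert Sigma. det(Sigma) = 12·19 - (4)² = 212.
  Sigma^{-1} = (1/det) · [[d, -b], [-b, a]] = [[0.0896, -0.0189],
 [-0.0189, 0.0566]].

Step 3 — form the quadratic (x - mu)^T · Sigma^{-1} · (x - mu):
  Sigma^{-1} · (x - mu) = (0.0189, -0.0566).
  (x - mu)^T · [Sigma^{-1} · (x - mu)] = (0)·(0.0189) + (-1)·(-0.0566) = 0.0566.

Step 4 — take square root: d = √(0.0566) ≈ 0.2379.

d(x, mu) = √(0.0566) ≈ 0.2379


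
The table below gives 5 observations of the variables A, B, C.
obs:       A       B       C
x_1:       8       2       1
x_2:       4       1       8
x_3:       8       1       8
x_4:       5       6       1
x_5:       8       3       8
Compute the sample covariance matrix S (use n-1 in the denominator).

Step 1 — column means:
  mean(A) = (8 + 4 + 8 + 5 + 8) / 5 = 33/5 = 6.6
  mean(B) = (2 + 1 + 1 + 6 + 3) / 5 = 13/5 = 2.6
  mean(C) = (1 + 8 + 8 + 1 + 8) / 5 = 26/5 = 5.2

Step 2 — sample covariance S[i,j] = (1/(n-1)) · Σ_k (x_{k,i} - mean_i) · (x_{k,j} - mean_j), with n-1 = 4.
  S[A,A] = ((1.4)·(1.4) + (-2.6)·(-2.6) + (1.4)·(1.4) + (-1.6)·(-1.6) + (1.4)·(1.4)) / 4 = 15.2/4 = 3.8
  S[A,B] = ((1.4)·(-0.6) + (-2.6)·(-1.6) + (1.4)·(-1.6) + (-1.6)·(3.4) + (1.4)·(0.4)) / 4 = -3.8/4 = -0.95
  S[A,C] = ((1.4)·(-4.2) + (-2.6)·(2.8) + (1.4)·(2.8) + (-1.6)·(-4.2) + (1.4)·(2.8)) / 4 = 1.4/4 = 0.35
  S[B,B] = ((-0.6)·(-0.6) + (-1.6)·(-1.6) + (-1.6)·(-1.6) + (3.4)·(3.4) + (0.4)·(0.4)) / 4 = 17.2/4 = 4.3
  S[B,C] = ((-0.6)·(-4.2) + (-1.6)·(2.8) + (-1.6)·(2.8) + (3.4)·(-4.2) + (0.4)·(2.8)) / 4 = -19.6/4 = -4.9
  S[C,C] = ((-4.2)·(-4.2) + (2.8)·(2.8) + (2.8)·(2.8) + (-4.2)·(-4.2) + (2.8)·(2.8)) / 4 = 58.8/4 = 14.7

S is symmetric (S[j,i] = S[i,j]). Assembling:

S = [[3.8, -0.95, 0.35],
 [-0.95, 4.3, -4.9],
 [0.35, -4.9, 14.7]]


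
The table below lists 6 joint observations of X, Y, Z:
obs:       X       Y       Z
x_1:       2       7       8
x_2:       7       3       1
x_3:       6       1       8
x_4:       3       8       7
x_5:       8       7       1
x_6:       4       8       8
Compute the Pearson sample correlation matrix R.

Step 1 — column means:
  mean(X) = (2 + 7 + 6 + 3 + 8 + 4) / 6 = 30/6 = 5
  mean(Y) = (7 + 3 + 1 + 8 + 7 + 8) / 6 = 34/6 = 5.6667
  mean(Z) = (8 + 1 + 8 + 7 + 1 + 8) / 6 = 33/6 = 5.5

Step 2 — sample variances and covariances s[i,j] = (1/(n-1)) · Σ_k (x_{k,i} - mean_i) · (x_{k,j} - mean_j), with n-1 = 5:
  s[X,X] = ((-3)·(-3) + (2)·(2) + (1)·(1) + (-2)·(-2) + (3)·(3) + (-1)·(-1)) / 5 = 28/5 = 5.6
  s[X,Y] = ((-3)·(1.3333) + (2)·(-2.6667) + (1)·(-4.6667) + (-2)·(2.3333) + (3)·(1.3333) + (-1)·(2.3333)) / 5 = -17/5 = -3.4
  s[X,Z] = ((-3)·(2.5) + (2)·(-4.5) + (1)·(2.5) + (-2)·(1.5) + (3)·(-4.5) + (-1)·(2.5)) / 5 = -33/5 = -6.6
  s[Y,Y] = ((1.3333)·(1.3333) + (-2.6667)·(-2.6667) + (-4.6667)·(-4.6667) + (2.3333)·(2.3333) + (1.3333)·(1.3333) + (2.3333)·(2.3333)) / 5 = 43.3333/5 = 8.6667
  s[Y,Z] = ((1.3333)·(2.5) + (-2.6667)·(-4.5) + (-4.6667)·(2.5) + (2.3333)·(1.5) + (1.3333)·(-4.5) + (2.3333)·(2.5)) / 5 = 7/5 = 1.4
  s[Z,Z] = ((2.5)·(2.5) + (-4.5)·(-4.5) + (2.5)·(2.5) + (1.5)·(1.5) + (-4.5)·(-4.5) + (2.5)·(2.5)) / 5 = 61.5/5 = 12.3
  Sample standard deviations s_i = √(s[i,i]):
  s(X) = √(5.6) = 2.3664
  s(Y) = √(8.6667) = 2.9439
  s(Z) = √(12.3) = 3.5071

Step 3 — r_{ij} = s_{ij} / (s_i · s_j):
  r[X,X] = 1 (diagonal).
  r[X,Y] = -3.4 / (2.3664 · 2.9439) = -3.4 / 6.9666 = -0.488
  r[X,Z] = -6.6 / (2.3664 · 3.5071) = -6.6 / 8.2994 = -0.7952
  r[Y,Y] = 1 (diagonal).
  r[Y,Z] = 1.4 / (2.9439 · 3.5071) = 1.4 / 10.3247 = 0.1356
  r[Z,Z] = 1 (diagonal).

R is symmetric with unit diagonal. Assembling:

R = [[1, -0.488, -0.7952],
 [-0.488, 1, 0.1356],
 [-0.7952, 0.1356, 1]]


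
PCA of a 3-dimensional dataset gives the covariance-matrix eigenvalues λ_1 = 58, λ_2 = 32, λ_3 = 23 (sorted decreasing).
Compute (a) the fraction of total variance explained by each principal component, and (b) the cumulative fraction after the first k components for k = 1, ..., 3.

Step 1 — total variance = trace(Sigma) = Σ λ_i = 58 + 32 + 23 = 113.

Step 2 — fraction explained by component i = λ_i / Σ λ:
  PC1: 58/113 = 0.5133
  PC2: 32/113 = 0.2832
  PC3: 23/113 = 0.2035

Step 3 — cumulative fraction after k components = (λ_1 + ... + λ_k) / Σ λ:
  k = 1: 58/113 = 0.5133
  k = 2: (58 + 32)/113 = 90/113 = 0.7965
  k = 3: (58 + 32 + 23)/113 = 113/113 = 1

Summary (fraction, with percent):

explained: PC1 0.5133 (51.33%), PC2 0.2832 (28.32%), PC3 0.2035 (20.35%);  cumulative: 0.5133, 0.7965, 1


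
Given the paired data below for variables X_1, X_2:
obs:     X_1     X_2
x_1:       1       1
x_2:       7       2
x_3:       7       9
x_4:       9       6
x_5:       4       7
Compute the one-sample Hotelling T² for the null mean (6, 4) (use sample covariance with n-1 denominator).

Step 1 — sample mean vector:
  mean(X_1) = (1 + 7 + 7 + 9 + 4) / 5 = 28/5 = 5.6
  mean(X_2) = (1 + 2 + 9 + 6 + 7) / 5 = 25/5 = 5
  x̄ = (5.6, 5),  deviation x̄ - mu_0 = (5.6, 5) - (6, 4) = (-0.4, 1).

Step 2 — sample covariance matrix, S[i,j] = (1/(n-1)) · Σ_k (x_{k,i} - mean_i) · (x_{k,j} - mean_j), divisor n-1 = 4:
  S[X_1,X_1] = ((-4.6)·(-4.6) + (1.4)·(1.4) + (1.4)·(1.4) + (3.4)·(3.4) + (-1.6)·(-1.6)) / 4 = 39.2/4 = 9.8
  S[X_1,X_2] = ((-4.6)·(-4) + (1.4)·(-3) + (1.4)·(4) + (3.4)·(1) + (-1.6)·(2)) / 4 = 20/4 = 5
  S[X_2,X_2] = ((-4)·(-4) + (-3)·(-3) + (4)·(4) + (1)·(1) + (2)·(2)) / 4 = 46/4 = 11.5
  S = [[9.8, 5],
 [5, 11.5]].

Step 3 — invert S. det(S) = 9.8·11.5 - (5)² = 87.7.
  S^{-1} = (1/det) · [[d, -b], [-b, a]] = [[0.1311, -0.057],
 [-0.057, 0.1117]].

Step 4 — quadratic form (x̄ - mu_0)^T · S^{-1} · (x̄ - mu_0):
  S^{-1} · (x̄ - mu_0) = (-0.1095, 0.1345),
  (x̄ - mu_0)^T · [...] = (-0.4)·(-0.1095) + (1)·(0.1345) = 0.1783.

Step 5 — scale by n: T² = 5 · 0.1783 = 0.8917.

T² ≈ 0.8917


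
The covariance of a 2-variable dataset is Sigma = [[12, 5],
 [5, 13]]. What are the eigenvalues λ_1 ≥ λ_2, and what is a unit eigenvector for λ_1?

Step 1 — characteristic polynomial of 2×2 Sigma:
  det(Sigma - λI) = λ² - trace · λ + det = 0.
  trace = 12 + 13 = 25, det = 12·13 - (5)² = 131.
Step 2 — discriminant:
  Δ = trace² - 4·det = 625 - 524 = 101.
Step 3 — eigenvalues:
  λ = (trace ± √Δ)/2 = (25 ± 10.0499)/2,
  λ_1 = 17.5249,  λ_2 = 7.4751.

Step 4 — unit eigenvector for λ_1: solve (Sigma - λ_1 I)v = 0. First row:
  (12 - 17.5249)·v_x + (5)·v_y = 0, i.e. (-5.5249)·v_x + (5)·v_y = 0,
  so v ∝ (b, λ_1 - a) = (5, 5.5249) = u.
  ||u|| = √((5)² + (5.5249)²) = √(55.5249) ≈ 7.4515,
  v_1 = u/||u|| ≈ (0.671, 0.7415) (||v_1|| = 1).

λ_1 = 17.5249,  λ_2 = 7.4751;  v_1 ≈ (0.671, 0.7415)


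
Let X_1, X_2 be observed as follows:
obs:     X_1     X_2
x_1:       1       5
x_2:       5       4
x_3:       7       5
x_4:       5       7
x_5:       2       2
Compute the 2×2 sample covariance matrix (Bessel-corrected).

Step 1 — column means:
  mean(X_1) = (1 + 5 + 7 + 5 + 2) / 5 = 20/5 = 4
  mean(X_2) = (5 + 4 + 5 + 7 + 2) / 5 = 23/5 = 4.6

Step 2 — sample covariance S[i,j] = (1/(n-1)) · Σ_k (x_{k,i} - mean_i) · (x_{k,j} - mean_j), with n-1 = 4.
  S[X_1,X_1] = ((-3)·(-3) + (1)·(1) + (3)·(3) + (1)·(1) + (-2)·(-2)) / 4 = 24/4 = 6
  S[X_1,X_2] = ((-3)·(0.4) + (1)·(-0.6) + (3)·(0.4) + (1)·(2.4) + (-2)·(-2.6)) / 4 = 7/4 = 1.75
  S[X_2,X_2] = ((0.4)·(0.4) + (-0.6)·(-0.6) + (0.4)·(0.4) + (2.4)·(2.4) + (-2.6)·(-2.6)) / 4 = 13.2/4 = 3.3

S is symmetric (S[j,i] = S[i,j]). Assembling:

S = [[6, 1.75],
 [1.75, 3.3]]


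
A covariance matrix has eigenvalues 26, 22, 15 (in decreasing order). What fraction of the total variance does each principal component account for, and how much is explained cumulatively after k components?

Step 1 — total variance = trace(Sigma) = Σ λ_i = 26 + 22 + 15 = 63.

Step 2 — fraction explained by component i = λ_i / Σ λ:
  PC1: 26/63 = 0.4127
  PC2: 22/63 = 0.3492
  PC3: 15/63 = 0.2381

Step 3 — cumulative fraction after k components = (λ_1 + ... + λ_k) / Σ λ:
  k = 1: 26/63 = 0.4127
  k = 2: (26 + 22)/63 = 48/63 = 0.7619
  k = 3: (26 + 22 + 15)/63 = 63/63 = 1

Summary (fraction, with percent):

explained: PC1 0.4127 (41.27%), PC2 0.3492 (34.92%), PC3 0.2381 (23.81%);  cumulative: 0.4127, 0.7619, 1


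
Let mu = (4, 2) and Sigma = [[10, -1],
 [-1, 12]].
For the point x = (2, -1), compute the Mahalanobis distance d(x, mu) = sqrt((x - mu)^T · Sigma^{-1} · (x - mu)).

Step 1 — centre the observation: (x - mu) = (-2, -3).

Step 2 — invert Sigma. det(Sigma) = 10·12 - (-1)² = 119.
  Sigma^{-1} = (1/det) · [[d, -b], [-b, a]] = [[0.1008, 0.0084],
 [0.0084, 0.084]].

Step 3 — form the quadratic (x - mu)^T · Sigma^{-1} · (x - mu):
  Sigma^{-1} · (x - mu) = (-0.2269, -0.2689).
  (x - mu)^T · [Sigma^{-1} · (x - mu)] = (-2)·(-0.2269) + (-3)·(-0.2689) = 1.2605.

Step 4 — take square root: d = √(1.2605) ≈ 1.1227.

d(x, mu) = √(1.2605) ≈ 1.1227


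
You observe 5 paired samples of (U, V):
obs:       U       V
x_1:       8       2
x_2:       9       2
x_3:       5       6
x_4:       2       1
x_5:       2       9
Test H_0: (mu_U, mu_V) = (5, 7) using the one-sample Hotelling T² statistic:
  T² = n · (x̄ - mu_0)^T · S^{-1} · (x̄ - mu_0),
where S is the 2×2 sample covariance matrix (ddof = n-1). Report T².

Step 1 — sample mean vector:
  mean(U) = (8 + 9 + 5 + 2 + 2) / 5 = 26/5 = 5.2
  mean(V) = (2 + 2 + 6 + 1 + 9) / 5 = 20/5 = 4
  x̄ = (5.2, 4),  deviation x̄ - mu_0 = (5.2, 4) - (5, 7) = (0.2, -3).

Step 2 — sample covariance matrix, S[i,j] = (1/(n-1)) · Σ_k (x_{k,i} - mean_i) · (x_{k,j} - mean_j), divisor n-1 = 4:
  S[U,U] = ((2.8)·(2.8) + (3.8)·(3.8) + (-0.2)·(-0.2) + (-3.2)·(-3.2) + (-3.2)·(-3.2)) / 4 = 42.8/4 = 10.7
  S[U,V] = ((2.8)·(-2) + (3.8)·(-2) + (-0.2)·(2) + (-3.2)·(-3) + (-3.2)·(5)) / 4 = -20/4 = -5
  S[V,V] = ((-2)·(-2) + (-2)·(-2) + (2)·(2) + (-3)·(-3) + (5)·(5)) / 4 = 46/4 = 11.5
  S = [[10.7, -5],
 [-5, 11.5]].

Step 3 — invert S. det(S) = 10.7·11.5 - (-5)² = 98.05.
  S^{-1} = (1/det) · [[d, -b], [-b, a]] = [[0.1173, 0.051],
 [0.051, 0.1091]].

Step 4 — quadratic form (x̄ - mu_0)^T · S^{-1} · (x̄ - mu_0):
  S^{-1} · (x̄ - mu_0) = (-0.1295, -0.3172),
  (x̄ - mu_0)^T · [...] = (0.2)·(-0.1295) + (-3)·(-0.3172) = 0.9257.

Step 5 — scale by n: T² = 5 · 0.9257 = 4.6283.

T² ≈ 4.6283


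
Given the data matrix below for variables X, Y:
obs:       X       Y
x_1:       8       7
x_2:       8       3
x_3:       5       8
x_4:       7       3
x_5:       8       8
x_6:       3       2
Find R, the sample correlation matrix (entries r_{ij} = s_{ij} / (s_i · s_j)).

Step 1 — column means:
  mean(X) = (8 + 8 + 5 + 7 + 8 + 3) / 6 = 39/6 = 6.5
  mean(Y) = (7 + 3 + 8 + 3 + 8 + 2) / 6 = 31/6 = 5.1667

Step 2 — sample variances and covariances s[i,j] = (1/(n-1)) · Σ_k (x_{k,i} - mean_i) · (x_{k,j} - mean_j), with n-1 = 5:
  s[X,X] = ((1.5)·(1.5) + (1.5)·(1.5) + (-1.5)·(-1.5) + (0.5)·(0.5) + (1.5)·(1.5) + (-3.5)·(-3.5)) / 5 = 21.5/5 = 4.3
  s[X,Y] = ((1.5)·(1.8333) + (1.5)·(-2.1667) + (-1.5)·(2.8333) + (0.5)·(-2.1667) + (1.5)·(2.8333) + (-3.5)·(-3.1667)) / 5 = 9.5/5 = 1.9
  s[Y,Y] = ((1.8333)·(1.8333) + (-2.1667)·(-2.1667) + (2.8333)·(2.8333) + (-2.1667)·(-2.1667) + (2.8333)·(2.8333) + (-3.1667)·(-3.1667)) / 5 = 38.8333/5 = 7.7667
  Sample standard deviations s_i = √(s[i,i]):
  s(X) = √(4.3) = 2.0736
  s(Y) = √(7.7667) = 2.7869

Step 3 — r_{ij} = s_{ij} / (s_i · s_j):
  r[X,X] = 1 (diagonal).
  r[X,Y] = 1.9 / (2.0736 · 2.7869) = 1.9 / 5.779 = 0.3288
  r[Y,Y] = 1 (diagonal).

R is symmetric with unit diagonal. Assembling:

R = [[1, 0.3288],
 [0.3288, 1]]


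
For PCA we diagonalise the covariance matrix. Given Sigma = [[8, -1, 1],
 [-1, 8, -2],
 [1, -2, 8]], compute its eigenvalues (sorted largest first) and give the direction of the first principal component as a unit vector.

Step 1 — characteristic polynomial p(λ) = det(λI - Sigma) = λ³ - tr·λ² + c_1·λ - det, where tr = trace, c_1 = sum of the principal 2×2 minors, det = det(Sigma):
  tr = 8 + 8 + 8 = 24,
  c_1 = (8·8 - (-1)²) + (8·8 - (1)²) + (8·8 - (-2)²) = 63 + 63 + 60 = 186,
  det = 8·(8·8 - (-2)²) - (-1)·((-1)·8 - (-2)·(1)) + (1)·((-1)·(-2) - 8·(1)) = 8·(60) - (-1)·(-6) + (1)·(-6) = 468.
  So p(λ) = λ³ - 24λ² + 186λ - 468.
Step 2 — look for an integer root (rational root theorem: any rational root is an integer divisor of 468). Testing λ = 6:
  p(6) = 216 - 864 + 1116 - 468 = 0  ✓
  Dividing out (λ - 6): p(λ) = (λ - 6)(λ² - 18λ + 78).
Step 3 — remaining eigenvalues from the quadratic λ² - 18λ + 78 = 0:
  Δ = 18² - 4·78 = 324 - 312 = 12,  λ = (18 ± √12)/2 = (18 ± 3.4641)/2 ≈ 10.7321 or 7.2679.
  Sorted: λ_1 = 10.7321,  λ_2 = 7.2679,  λ_3 = 6  (check: sum = 24 = tr ✓).

Step 4 — unit eigenvector for λ_1 ≈ 10.7321: v spans the null space of (Sigma - λ_1 I), whose rows are
  r_1 = (-2.7321, -1, 1),  r_2 = (-1, -2.7321, -2),  r_3 = (1, -2, -2.7321).
  v is orthogonal to every row, so take v ∝ r_1 × r_2 = ((-1)·(-2) - (1)·(-2.7321), (1)·(-1) - (-2.7321)·(-2), (-2.7321)·(-2.7321) - (-1)·(-1)) ≈ (4.7321, -6.4641, 6.4641).
  Let u = (4.7321, -6.4641, 6.4641).
  ||u|| = √((4.7321)² + (-6.4641)² + (6.4641)²) = √(105.9615) ≈ 10.2938,  v_1 = u/||u|| ≈ (0.4597, -0.628, 0.628) (||v_1|| = 1).

λ_1 = 10.7321,  λ_2 = 7.2679,  λ_3 = 6;  v_1 ≈ (0.4597, -0.628, 0.628)


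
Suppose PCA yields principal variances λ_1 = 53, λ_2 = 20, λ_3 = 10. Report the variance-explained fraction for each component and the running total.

Step 1 — total variance = trace(Sigma) = Σ λ_i = 53 + 20 + 10 = 83.

Step 2 — fraction explained by component i = λ_i / Σ λ:
  PC1: 53/83 = 0.6386
  PC2: 20/83 = 0.241
  PC3: 10/83 = 0.1205

Step 3 — cumulative fraction after k components = (λ_1 + ... + λ_k) / Σ λ:
  k = 1: 53/83 = 0.6386
  k = 2: (53 + 20)/83 = 73/83 = 0.8795
  k = 3: (53 + 20 + 10)/83 = 83/83 = 1

Summary (fraction, with percent):

explained: PC1 0.6386 (63.86%), PC2 0.241 (24.1%), PC3 0.1205 (12.05%);  cumulative: 0.6386, 0.8795, 1


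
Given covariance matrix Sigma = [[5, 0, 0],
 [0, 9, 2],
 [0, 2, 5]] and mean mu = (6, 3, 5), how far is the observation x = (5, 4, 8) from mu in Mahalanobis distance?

Step 1 — centre the observation: (x - mu) = (-1, 1, 3).

Step 2 — invert Sigma (cofactor / det for 3×3, or solve directly):
  Sigma^{-1} = [[0.2, 0, 0],
 [0, 0.122, -0.0488],
 [0, -0.0488, 0.2195]].

Step 3 — form the quadratic (x - mu)^T · Sigma^{-1} · (x - mu):
  Sigma^{-1} · (x - mu) = (-0.2, -0.0244, 0.6098).
  (x - mu)^T · [Sigma^{-1} · (x - mu)] = (-1)·(-0.2) + (1)·(-0.0244) + (3)·(0.6098) = 2.0049.

Step 4 — take square root: d = √(2.0049) ≈ 1.4159.

d(x, mu) = √(2.0049) ≈ 1.4159


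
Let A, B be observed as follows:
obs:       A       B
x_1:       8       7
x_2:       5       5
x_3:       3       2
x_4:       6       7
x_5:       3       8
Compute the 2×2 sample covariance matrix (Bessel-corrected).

Step 1 — column means:
  mean(A) = (8 + 5 + 3 + 6 + 3) / 5 = 25/5 = 5
  mean(B) = (7 + 5 + 2 + 7 + 8) / 5 = 29/5 = 5.8

Step 2 — sample covariance S[i,j] = (1/(n-1)) · Σ_k (x_{k,i} - mean_i) · (x_{k,j} - mean_j), with n-1 = 4.
  S[A,A] = ((3)·(3) + (0)·(0) + (-2)·(-2) + (1)·(1) + (-2)·(-2)) / 4 = 18/4 = 4.5
  S[A,B] = ((3)·(1.2) + (0)·(-0.8) + (-2)·(-3.8) + (1)·(1.2) + (-2)·(2.2)) / 4 = 8/4 = 2
  S[B,B] = ((1.2)·(1.2) + (-0.8)·(-0.8) + (-3.8)·(-3.8) + (1.2)·(1.2) + (2.2)·(2.2)) / 4 = 22.8/4 = 5.7

S is symmetric (S[j,i] = S[i,j]). Assembling:

S = [[4.5, 2],
 [2, 5.7]]


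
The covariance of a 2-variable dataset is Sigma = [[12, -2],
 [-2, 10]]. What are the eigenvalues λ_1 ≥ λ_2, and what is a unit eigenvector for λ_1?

Step 1 — characteristic polynomial of 2×2 Sigma:
  det(Sigma - λI) = λ² - trace · λ + det = 0.
  trace = 12 + 10 = 22, det = 12·10 - (-2)² = 116.
Step 2 — discriminant:
  Δ = trace² - 4·det = 484 - 464 = 20.
Step 3 — eigenvalues:
  λ = (trace ± √Δ)/2 = (22 ± 4.4721)/2,
  λ_1 = 13.2361,  λ_2 = 8.7639.

Step 4 — unit eigenvector for λ_1: solve (Sigma - λ_1 I)v = 0. First row:
  (12 - 13.2361)·v_x + (-2)·v_y = 0, i.e. (-1.2361)·v_x + (-2)·v_y = 0,
  so v ∝ (b, λ_1 - a) = (-2, 1.2361); multiply by -1 so the first entry is positive: u = (2, -1.2361).
  ||u|| = √((2)² + (-1.2361)²) = √(5.5279) ≈ 2.3511,
  v_1 = u/||u|| ≈ (0.8507, -0.5257) (||v_1|| = 1).

λ_1 = 13.2361,  λ_2 = 8.7639;  v_1 ≈ (0.8507, -0.5257)


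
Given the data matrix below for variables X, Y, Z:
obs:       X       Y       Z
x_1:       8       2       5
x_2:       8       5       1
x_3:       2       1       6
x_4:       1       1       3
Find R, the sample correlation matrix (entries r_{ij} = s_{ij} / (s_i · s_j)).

Step 1 — column means:
  mean(X) = (8 + 8 + 2 + 1) / 4 = 19/4 = 4.75
  mean(Y) = (2 + 5 + 1 + 1) / 4 = 9/4 = 2.25
  mean(Z) = (5 + 1 + 6 + 3) / 4 = 15/4 = 3.75

Step 2 — sample variances and covariances s[i,j] = (1/(n-1)) · Σ_k (x_{k,i} - mean_i) · (x_{k,j} - mean_j), with n-1 = 3:
  s[X,X] = ((3.25)·(3.25) + (3.25)·(3.25) + (-2.75)·(-2.75) + (-3.75)·(-3.75)) / 3 = 42.75/3 = 14.25
  s[X,Y] = ((3.25)·(-0.25) + (3.25)·(2.75) + (-2.75)·(-1.25) + (-3.75)·(-1.25)) / 3 = 16.25/3 = 5.4167
  s[X,Z] = ((3.25)·(1.25) + (3.25)·(-2.75) + (-2.75)·(2.25) + (-3.75)·(-0.75)) / 3 = -8.25/3 = -2.75
  s[Y,Y] = ((-0.25)·(-0.25) + (2.75)·(2.75) + (-1.25)·(-1.25) + (-1.25)·(-1.25)) / 3 = 10.75/3 = 3.5833
  s[Y,Z] = ((-0.25)·(1.25) + (2.75)·(-2.75) + (-1.25)·(2.25) + (-1.25)·(-0.75)) / 3 = -9.75/3 = -3.25
  s[Z,Z] = ((1.25)·(1.25) + (-2.75)·(-2.75) + (2.25)·(2.25) + (-0.75)·(-0.75)) / 3 = 14.75/3 = 4.9167
  Sample standard deviations s_i = √(s[i,i]):
  s(X) = √(14.25) = 3.7749
  s(Y) = √(3.5833) = 1.893
  s(Z) = √(4.9167) = 2.2174

Step 3 — r_{ij} = s_{ij} / (s_i · s_j):
  r[X,X] = 1 (diagonal).
  r[X,Y] = 5.4167 / (3.7749 · 1.893) = 5.4167 / 7.1458 = 0.758
  r[X,Z] = -2.75 / (3.7749 · 2.2174) = -2.75 / 8.3703 = -0.3285
  r[Y,Y] = 1 (diagonal).
  r[Y,Z] = -3.25 / (1.893 · 2.2174) = -3.25 / 4.1974 = -0.7743
  r[Z,Z] = 1 (diagonal).

R is symmetric with unit diagonal. Assembling:

R = [[1, 0.758, -0.3285],
 [0.758, 1, -0.7743],
 [-0.3285, -0.7743, 1]]


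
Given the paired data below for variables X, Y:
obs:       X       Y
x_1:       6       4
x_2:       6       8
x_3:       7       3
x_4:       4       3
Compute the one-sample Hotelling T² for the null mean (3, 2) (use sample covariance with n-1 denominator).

Step 1 — sample mean vector:
  mean(X) = (6 + 6 + 7 + 4) / 4 = 23/4 = 5.75
  mean(Y) = (4 + 8 + 3 + 3) / 4 = 18/4 = 4.5
  x̄ = (5.75, 4.5),  deviation x̄ - mu_0 = (5.75, 4.5) - (3, 2) = (2.75, 2.5).

Step 2 — sample covariance matrix, S[i,j] = (1/(n-1)) · Σ_k (x_{k,i} - mean_i) · (x_{k,j} - mean_j), divisor n-1 = 3:
  S[X,X] = ((0.25)·(0.25) + (0.25)·(0.25) + (1.25)·(1.25) + (-1.75)·(-1.75)) / 3 = 4.75/3 = 1.5833
  S[X,Y] = ((0.25)·(-0.5) + (0.25)·(3.5) + (1.25)·(-1.5) + (-1.75)·(-1.5)) / 3 = 1.5/3 = 0.5
  S[Y,Y] = ((-0.5)·(-0.5) + (3.5)·(3.5) + (-1.5)·(-1.5) + (-1.5)·(-1.5)) / 3 = 17/3 = 5.6667
  S = [[1.5833, 0.5],
 [0.5, 5.6667]].

Step 3 — invert S. det(S) = 1.5833·5.6667 - (0.5)² = 8.7222.
  S^{-1} = (1/det) · [[d, -b], [-b, a]] = [[0.6497, -0.0573],
 [-0.0573, 0.1815]].

Step 4 — quadratic form (x̄ - mu_0)^T · S^{-1} · (x̄ - mu_0):
  S^{-1} · (x̄ - mu_0) = (1.6433, 0.2962),
  (x̄ - mu_0)^T · [...] = (2.75)·(1.6433) + (2.5)·(0.2962) = 5.2596.

Step 5 — scale by n: T² = 4 · 5.2596 = 21.0382.

T² ≈ 21.0382


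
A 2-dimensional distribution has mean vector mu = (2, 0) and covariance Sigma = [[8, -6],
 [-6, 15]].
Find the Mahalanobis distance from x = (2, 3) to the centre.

Step 1 — centre the observation: (x - mu) = (0, 3).

Step 2 — invert Sigma. det(Sigma) = 8·15 - (-6)² = 84.
  Sigma^{-1} = (1/det) · [[d, -b], [-b, a]] = [[0.1786, 0.0714],
 [0.0714, 0.0952]].

Step 3 — form the quadratic (x - mu)^T · Sigma^{-1} · (x - mu):
  Sigma^{-1} · (x - mu) = (0.2143, 0.2857).
  (x - mu)^T · [Sigma^{-1} · (x - mu)] = (0)·(0.2143) + (3)·(0.2857) = 0.8571.

Step 4 — take square root: d = √(0.8571) ≈ 0.9258.

d(x, mu) = √(0.8571) ≈ 0.9258


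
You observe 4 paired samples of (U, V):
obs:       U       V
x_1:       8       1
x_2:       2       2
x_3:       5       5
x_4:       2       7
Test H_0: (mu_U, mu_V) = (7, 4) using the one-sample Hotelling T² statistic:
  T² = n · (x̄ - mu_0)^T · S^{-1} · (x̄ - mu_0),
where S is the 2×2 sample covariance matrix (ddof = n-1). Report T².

Step 1 — sample mean vector:
  mean(U) = (8 + 2 + 5 + 2) / 4 = 17/4 = 4.25
  mean(V) = (1 + 2 + 5 + 7) / 4 = 15/4 = 3.75
  x̄ = (4.25, 3.75),  deviation x̄ - mu_0 = (4.25, 3.75) - (7, 4) = (-2.75, -0.25).

Step 2 — sample covariance matrix, S[i,j] = (1/(n-1)) · Σ_k (x_{k,i} - mean_i) · (x_{k,j} - mean_j), divisor n-1 = 3:
  S[U,U] = ((3.75)·(3.75) + (-2.25)·(-2.25) + (0.75)·(0.75) + (-2.25)·(-2.25)) / 3 = 24.75/3 = 8.25
  S[U,V] = ((3.75)·(-2.75) + (-2.25)·(-1.75) + (0.75)·(1.25) + (-2.25)·(3.25)) / 3 = -12.75/3 = -4.25
  S[V,V] = ((-2.75)·(-2.75) + (-1.75)·(-1.75) + (1.25)·(1.25) + (3.25)·(3.25)) / 3 = 22.75/3 = 7.5833
  S = [[8.25, -4.25],
 [-4.25, 7.5833]].

Step 3 — invert S. det(S) = 8.25·7.5833 - (-4.25)² = 44.5.
  S^{-1} = (1/det) · [[d, -b], [-b, a]] = [[0.1704, 0.0955],
 [0.0955, 0.1854]].

Step 4 — quadratic form (x̄ - mu_0)^T · S^{-1} · (x̄ - mu_0):
  S^{-1} · (x̄ - mu_0) = (-0.4925, -0.309),
  (x̄ - mu_0)^T · [...] = (-2.75)·(-0.4925) + (-0.25)·(-0.309) = 1.4316.

Step 5 — scale by n: T² = 4 · 1.4316 = 5.7266.

T² ≈ 5.7266


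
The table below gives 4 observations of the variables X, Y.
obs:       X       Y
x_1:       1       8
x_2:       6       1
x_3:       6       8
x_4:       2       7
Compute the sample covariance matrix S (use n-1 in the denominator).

Step 1 — column means:
  mean(X) = (1 + 6 + 6 + 2) / 4 = 15/4 = 3.75
  mean(Y) = (8 + 1 + 8 + 7) / 4 = 24/4 = 6

Step 2 — sample covariance S[i,j] = (1/(n-1)) · Σ_k (x_{k,i} - mean_i) · (x_{k,j} - mean_j), with n-1 = 3.
  S[X,X] = ((-2.75)·(-2.75) + (2.25)·(2.25) + (2.25)·(2.25) + (-1.75)·(-1.75)) / 3 = 20.75/3 = 6.9167
  S[X,Y] = ((-2.75)·(2) + (2.25)·(-5) + (2.25)·(2) + (-1.75)·(1)) / 3 = -14/3 = -4.6667
  S[Y,Y] = ((2)·(2) + (-5)·(-5) + (2)·(2) + (1)·(1)) / 3 = 34/3 = 11.3333

S is symmetric (S[j,i] = S[i,j]). Assembling:

S = [[6.9167, -4.6667],
 [-4.6667, 11.3333]]


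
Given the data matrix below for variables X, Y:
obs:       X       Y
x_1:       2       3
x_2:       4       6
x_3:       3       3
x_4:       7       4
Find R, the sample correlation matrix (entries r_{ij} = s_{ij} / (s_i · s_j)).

Step 1 — column means:
  mean(X) = (2 + 4 + 3 + 7) / 4 = 16/4 = 4
  mean(Y) = (3 + 6 + 3 + 4) / 4 = 16/4 = 4

Step 2 — sample variances and covariances s[i,j] = (1/(n-1)) · Σ_k (x_{k,i} - mean_i) · (x_{k,j} - mean_j), with n-1 = 3:
  s[X,X] = ((-2)·(-2) + (0)·(0) + (-1)·(-1) + (3)·(3)) / 3 = 14/3 = 4.6667
  s[X,Y] = ((-2)·(-1) + (0)·(2) + (-1)·(-1) + (3)·(0)) / 3 = 3/3 = 1
  s[Y,Y] = ((-1)·(-1) + (2)·(2) + (-1)·(-1) + (0)·(0)) / 3 = 6/3 = 2
  Sample standard deviations s_i = √(s[i,i]):
  s(X) = √(4.6667) = 2.1602
  s(Y) = √(2) = 1.4142

Step 3 — r_{ij} = s_{ij} / (s_i · s_j):
  r[X,X] = 1 (diagonal).
  r[X,Y] = 1 / (2.1602 · 1.4142) = 1 / 3.0551 = 0.3273
  r[Y,Y] = 1 (diagonal).

R is symmetric with unit diagonal. Assembling:

R = [[1, 0.3273],
 [0.3273, 1]]


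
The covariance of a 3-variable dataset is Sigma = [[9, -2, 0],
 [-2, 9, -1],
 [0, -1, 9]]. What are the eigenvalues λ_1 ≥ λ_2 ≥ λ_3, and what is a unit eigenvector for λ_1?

Step 1 — characteristic polynomial p(λ) = det(λI - Sigma) = λ³ - tr·λ² + c_1·λ - det, where tr = trace, c_1 = sum of the principal 2×2 minors, det = det(Sigma):
  tr = 9 + 9 + 9 = 27,
  c_1 = (9·9 - (-2)²) + (9·9 - (0)²) + (9·9 - (-1)²) = 77 + 81 + 80 = 238,
  det = 9·(9·9 - (-1)²) - (-2)·((-2)·9 - (-1)·(0)) + (0)·((-2)·(-1) - 9·(0)) = 9·(80) - (-2)·(-18) + (0)·(2) = 684.
  So p(λ) = λ³ - 27λ² + 238λ - 684.
Step 2 — look for an integer root (rational root theorem: any rational root is an integer divisor of 684). Testing λ = 9:
  p(9) = 729 - 2187 + 2142 - 684 = 0  ✓
  Dividing out (λ - 9): p(λ) = (λ - 9)(λ² - 18λ + 76).
Step 3 — remaining eigenvalues from the quadratic λ² - 18λ + 76 = 0:
  Δ = 18² - 4·76 = 324 - 304 = 20,  λ = (18 ± √20)/2 = (18 ± 4.4721)/2 ≈ 11.2361 or 6.7639.
  Sorted: λ_1 = 11.2361,  λ_2 = 9,  λ_3 = 6.7639  (check: sum = 27 = tr ✓).

Step 4 — unit eigenvector for λ_1 ≈ 11.2361: v spans the null space of (Sigma - λ_1 I), whose rows are
  r_1 = (-2.2361, -2, 0),  r_2 = (-2, -2.2361, -1),  r_3 = (0, -1, -2.2361).
  v is orthogonal to every row, so take v ∝ r_1 × r_2 = ((-2)·(-1) - (0)·(-2.2361), (0)·(-2) - (-2.2361)·(-1), (-2.2361)·(-2.2361) - (-2)·(-2)) ≈ (2, -2.2361, 1).
  Let u = (2, -2.2361, 1).
  ||u|| = √((2)² + (-2.2361)² + (1)²) = √(10) ≈ 3.1623,  v_1 = u/||u|| ≈ (0.6325, -0.7071, 0.3162) (||v_1|| = 1).

λ_1 = 11.2361,  λ_2 = 9,  λ_3 = 6.7639;  v_1 ≈ (0.6325, -0.7071, 0.3162)


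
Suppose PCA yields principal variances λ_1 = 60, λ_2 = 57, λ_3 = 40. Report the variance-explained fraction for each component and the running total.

Step 1 — total variance = trace(Sigma) = Σ λ_i = 60 + 57 + 40 = 157.

Step 2 — fraction explained by component i = λ_i / Σ λ:
  PC1: 60/157 = 0.3822
  PC2: 57/157 = 0.3631
  PC3: 40/157 = 0.2548

Step 3 — cumulative fraction after k components = (λ_1 + ... + λ_k) / Σ λ:
  k = 1: 60/157 = 0.3822
  k = 2: (60 + 57)/157 = 117/157 = 0.7452
  k = 3: (60 + 57 + 40)/157 = 157/157 = 1

Summary (fraction, with percent):

explained: PC1 0.3822 (38.22%), PC2 0.3631 (36.31%), PC3 0.2548 (25.48%);  cumulative: 0.3822, 0.7452, 1


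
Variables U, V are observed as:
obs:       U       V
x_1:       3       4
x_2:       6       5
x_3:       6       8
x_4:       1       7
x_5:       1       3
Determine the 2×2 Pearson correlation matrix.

Step 1 — column means:
  mean(U) = (3 + 6 + 6 + 1 + 1) / 5 = 17/5 = 3.4
  mean(V) = (4 + 5 + 8 + 7 + 3) / 5 = 27/5 = 5.4

Step 2 — sample variances and covariances s[i,j] = (1/(n-1)) · Σ_k (x_{k,i} - mean_i) · (x_{k,j} - mean_j), with n-1 = 4:
  s[U,U] = ((-0.4)·(-0.4) + (2.6)·(2.6) + (2.6)·(2.6) + (-2.4)·(-2.4) + (-2.4)·(-2.4)) / 4 = 25.2/4 = 6.3
  s[U,V] = ((-0.4)·(-1.4) + (2.6)·(-0.4) + (2.6)·(2.6) + (-2.4)·(1.6) + (-2.4)·(-2.4)) / 4 = 8.2/4 = 2.05
  s[V,V] = ((-1.4)·(-1.4) + (-0.4)·(-0.4) + (2.6)·(2.6) + (1.6)·(1.6) + (-2.4)·(-2.4)) / 4 = 17.2/4 = 4.3
  Sample standard deviations s_i = √(s[i,i]):
  s(U) = √(6.3) = 2.51
  s(V) = √(4.3) = 2.0736

Step 3 — r_{ij} = s_{ij} / (s_i · s_j):
  r[U,U] = 1 (diagonal).
  r[U,V] = 2.05 / (2.51 · 2.0736) = 2.05 / 5.2048 = 0.3939
  r[V,V] = 1 (diagonal).

R is symmetric with unit diagonal. Assembling:

R = [[1, 0.3939],
 [0.3939, 1]]


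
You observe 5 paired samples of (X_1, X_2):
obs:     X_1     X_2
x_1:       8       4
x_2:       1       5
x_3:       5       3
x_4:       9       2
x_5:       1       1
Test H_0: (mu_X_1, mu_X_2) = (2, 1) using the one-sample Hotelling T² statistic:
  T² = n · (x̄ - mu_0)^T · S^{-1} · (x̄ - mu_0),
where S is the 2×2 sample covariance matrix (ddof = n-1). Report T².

Step 1 — sample mean vector:
  mean(X_1) = (8 + 1 + 5 + 9 + 1) / 5 = 24/5 = 4.8
  mean(X_2) = (4 + 5 + 3 + 2 + 1) / 5 = 15/5 = 3
  x̄ = (4.8, 3),  deviation x̄ - mu_0 = (4.8, 3) - (2, 1) = (2.8, 2).

Step 2 — sample covariance matrix, S[i,j] = (1/(n-1)) · Σ_k (x_{k,i} - mean_i) · (x_{k,j} - mean_j), divisor n-1 = 4:
  S[X_1,X_1] = ((3.2)·(3.2) + (-3.8)·(-3.8) + (0.2)·(0.2) + (4.2)·(4.2) + (-3.8)·(-3.8)) / 4 = 56.8/4 = 14.2
  S[X_1,X_2] = ((3.2)·(1) + (-3.8)·(2) + (0.2)·(0) + (4.2)·(-1) + (-3.8)·(-2)) / 4 = -1/4 = -0.25
  S[X_2,X_2] = ((1)·(1) + (2)·(2) + (0)·(0) + (-1)·(-1) + (-2)·(-2)) / 4 = 10/4 = 2.5
  S = [[14.2, -0.25],
 [-0.25, 2.5]].

Step 3 — invert S. det(S) = 14.2·2.5 - (-0.25)² = 35.4375.
  S^{-1} = (1/det) · [[d, -b], [-b, a]] = [[0.0705, 0.0071],
 [0.0071, 0.4007]].

Step 4 — quadratic form (x̄ - mu_0)^T · S^{-1} · (x̄ - mu_0):
  S^{-1} · (x̄ - mu_0) = (0.2116, 0.8212),
  (x̄ - mu_0)^T · [...] = (2.8)·(0.2116) + (2)·(0.8212) = 2.2349.

Step 5 — scale by n: T² = 5 · 2.2349 = 11.1746.

T² ≈ 11.1746


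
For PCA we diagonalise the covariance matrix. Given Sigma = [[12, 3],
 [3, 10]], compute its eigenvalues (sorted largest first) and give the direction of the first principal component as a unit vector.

Step 1 — characteristic polynomial of 2×2 Sigma:
  det(Sigma - λI) = λ² - trace · λ + det = 0.
  trace = 12 + 10 = 22, det = 12·10 - (3)² = 111.
Step 2 — discriminant:
  Δ = trace² - 4·det = 484 - 444 = 40.
Step 3 — eigenvalues:
  λ = (trace ± √Δ)/2 = (22 ± 6.3246)/2,
  λ_1 = 14.1623,  λ_2 = 7.8377.

Step 4 — unit eigenvector for λ_1: solve (Sigma - λ_1 I)v = 0. First row:
  (12 - 14.1623)·v_x + (3)·v_y = 0, i.e. (-2.1623)·v_x + (3)·v_y = 0,
  so v ∝ (b, λ_1 - a) = (3, 2.1623) = u.
  ||u|| = √((3)² + (2.1623)²) = √(13.6754) ≈ 3.698,
  v_1 = u/||u|| ≈ (0.8112, 0.5847) (||v_1|| = 1).

λ_1 = 14.1623,  λ_2 = 7.8377;  v_1 ≈ (0.8112, 0.5847)


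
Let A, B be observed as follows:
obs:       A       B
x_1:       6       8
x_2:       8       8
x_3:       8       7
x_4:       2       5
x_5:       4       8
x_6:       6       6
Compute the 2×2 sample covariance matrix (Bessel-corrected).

Step 1 — column means:
  mean(A) = (6 + 8 + 8 + 2 + 4 + 6) / 6 = 34/6 = 5.6667
  mean(B) = (8 + 8 + 7 + 5 + 8 + 6) / 6 = 42/6 = 7

Step 2 — sample covariance S[i,j] = (1/(n-1)) · Σ_k (x_{k,i} - mean_i) · (x_{k,j} - mean_j), with n-1 = 5.
  S[A,A] = ((0.3333)·(0.3333) + (2.3333)·(2.3333) + (2.3333)·(2.3333) + (-3.6667)·(-3.6667) + (-1.6667)·(-1.6667) + (0.3333)·(0.3333)) / 5 = 27.3333/5 = 5.4667
  S[A,B] = ((0.3333)·(1) + (2.3333)·(1) + (2.3333)·(0) + (-3.6667)·(-2) + (-1.6667)·(1) + (0.3333)·(-1)) / 5 = 8/5 = 1.6
  S[B,B] = ((1)·(1) + (1)·(1) + (0)·(0) + (-2)·(-2) + (1)·(1) + (-1)·(-1)) / 5 = 8/5 = 1.6

S is symmetric (S[j,i] = S[i,j]). Assembling:

S = [[5.4667, 1.6],
 [1.6, 1.6]]


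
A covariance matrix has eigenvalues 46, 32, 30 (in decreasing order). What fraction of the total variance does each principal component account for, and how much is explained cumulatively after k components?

Step 1 — total variance = trace(Sigma) = Σ λ_i = 46 + 32 + 30 = 108.

Step 2 — fraction explained by component i = λ_i / Σ λ:
  PC1: 46/108 = 0.4259
  PC2: 32/108 = 0.2963
  PC3: 30/108 = 0.2778

Step 3 — cumulative fraction after k components = (λ_1 + ... + λ_k) / Σ λ:
  k = 1: 46/108 = 0.4259
  k = 2: (46 + 32)/108 = 78/108 = 0.7222
  k = 3: (46 + 32 + 30)/108 = 108/108 = 1

Summary (fraction, with percent):

explained: PC1 0.4259 (42.59%), PC2 0.2963 (29.63%), PC3 0.2778 (27.78%);  cumulative: 0.4259, 0.7222, 1


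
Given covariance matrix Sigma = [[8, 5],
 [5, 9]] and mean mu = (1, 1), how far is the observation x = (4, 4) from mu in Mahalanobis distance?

Step 1 — centre the observation: (x - mu) = (3, 3).

Step 2 — invert Sigma. det(Sigma) = 8·9 - (5)² = 47.
  Sigma^{-1} = (1/det) · [[d, -b], [-b, a]] = [[0.1915, -0.1064],
 [-0.1064, 0.1702]].

Step 3 — form the quadratic (x - mu)^T · Sigma^{-1} · (x - mu):
  Sigma^{-1} · (x - mu) = (0.2553, 0.1915).
  (x - mu)^T · [Sigma^{-1} · (x - mu)] = (3)·(0.2553) + (3)·(0.1915) = 1.3404.

Step 4 — take square root: d = √(1.3404) ≈ 1.1578.

d(x, mu) = √(1.3404) ≈ 1.1578
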